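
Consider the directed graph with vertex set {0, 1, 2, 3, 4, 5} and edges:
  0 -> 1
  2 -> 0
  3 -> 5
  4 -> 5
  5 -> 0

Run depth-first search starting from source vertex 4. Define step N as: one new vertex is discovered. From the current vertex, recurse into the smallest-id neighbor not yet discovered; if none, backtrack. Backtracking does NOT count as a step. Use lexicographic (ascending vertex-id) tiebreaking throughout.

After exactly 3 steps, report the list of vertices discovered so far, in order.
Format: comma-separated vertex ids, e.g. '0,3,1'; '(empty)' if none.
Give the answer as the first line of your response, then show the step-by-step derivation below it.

4,5,0

step 1: discover 4; path=4; order=4
step 2: discover 5; path=4>5; order=4,5
step 3: discover 0; path=4>5>0; order=4,5,0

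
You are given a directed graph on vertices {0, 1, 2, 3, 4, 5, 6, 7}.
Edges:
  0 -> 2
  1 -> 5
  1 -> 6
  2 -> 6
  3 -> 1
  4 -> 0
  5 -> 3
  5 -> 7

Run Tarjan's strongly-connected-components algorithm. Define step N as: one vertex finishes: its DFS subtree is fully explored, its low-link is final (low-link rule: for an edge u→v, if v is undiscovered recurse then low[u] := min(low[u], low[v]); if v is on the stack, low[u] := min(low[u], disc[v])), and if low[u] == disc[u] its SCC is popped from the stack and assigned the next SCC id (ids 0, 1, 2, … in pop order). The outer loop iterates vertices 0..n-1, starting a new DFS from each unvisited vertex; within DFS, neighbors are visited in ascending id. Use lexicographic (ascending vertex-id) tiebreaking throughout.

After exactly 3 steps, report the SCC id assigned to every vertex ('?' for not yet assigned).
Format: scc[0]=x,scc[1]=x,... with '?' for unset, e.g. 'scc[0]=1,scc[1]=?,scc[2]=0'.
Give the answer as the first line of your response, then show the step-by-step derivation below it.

scc[0]=2,scc[1]=?,scc[2]=1,scc[3]=?,scc[4]=?,scc[5]=?,scc[6]=0,scc[7]=?

step 1: low=(low[0]=0,low[1]=?,low[2]=1,low[3]=?,low[4]=?,low[5]=?,low[6]=2,low[7]=?); scc=(scc[0]=?,scc[1]=?,scc[2]=?,scc[3]=?,scc[4]=?,scc[5]=?,scc[6]=0,scc[7]=?)
step 2: low=(low[0]=0,low[1]=?,low[2]=1,low[3]=?,low[4]=?,low[5]=?,low[6]=2,low[7]=?); scc=(scc[0]=?,scc[1]=?,scc[2]=1,scc[3]=?,scc[4]=?,scc[5]=?,scc[6]=0,scc[7]=?)
step 3: low=(low[0]=0,low[1]=?,low[2]=1,low[3]=?,low[4]=?,low[5]=?,low[6]=2,low[7]=?); scc=(scc[0]=2,scc[1]=?,scc[2]=1,scc[3]=?,scc[4]=?,scc[5]=?,scc[6]=0,scc[7]=?)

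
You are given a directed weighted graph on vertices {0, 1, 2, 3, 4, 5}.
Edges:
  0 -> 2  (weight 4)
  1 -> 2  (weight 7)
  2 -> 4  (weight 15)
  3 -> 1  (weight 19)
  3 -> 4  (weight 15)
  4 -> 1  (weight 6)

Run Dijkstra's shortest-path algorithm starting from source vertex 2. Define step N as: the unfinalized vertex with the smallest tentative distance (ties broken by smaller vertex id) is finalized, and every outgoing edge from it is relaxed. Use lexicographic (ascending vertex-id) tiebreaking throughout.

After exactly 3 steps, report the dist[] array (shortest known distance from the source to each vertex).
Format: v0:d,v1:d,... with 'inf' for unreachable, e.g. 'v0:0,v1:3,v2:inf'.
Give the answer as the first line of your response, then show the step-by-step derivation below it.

v0:inf,v1:21,v2:0,v3:inf,v4:15,v5:inf

step 1: dist = v0:inf,v1:inf,v2:0,v3:inf,v4:15,v5:inf
step 2: dist = v0:inf,v1:21,v2:0,v3:inf,v4:15,v5:inf
step 3: dist = v0:inf,v1:21,v2:0,v3:inf,v4:15,v5:inf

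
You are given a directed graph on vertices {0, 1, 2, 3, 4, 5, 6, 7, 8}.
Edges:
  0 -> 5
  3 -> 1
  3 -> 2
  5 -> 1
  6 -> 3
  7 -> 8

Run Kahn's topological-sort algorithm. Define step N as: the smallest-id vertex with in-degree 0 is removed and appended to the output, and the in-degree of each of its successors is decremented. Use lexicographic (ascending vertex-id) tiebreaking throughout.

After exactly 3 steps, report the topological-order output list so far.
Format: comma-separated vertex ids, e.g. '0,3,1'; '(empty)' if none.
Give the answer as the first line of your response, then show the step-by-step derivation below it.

0,4,5

step 1: output 0; order=[0]; indeg=(0,2,1,1,0,0,0,0,1)
step 2: output 4; order=[0,4]; indeg=(0,2,1,1,0,0,0,0,1)
step 3: output 5; order=[0,4,5]; indeg=(0,1,1,1,0,0,0,0,1)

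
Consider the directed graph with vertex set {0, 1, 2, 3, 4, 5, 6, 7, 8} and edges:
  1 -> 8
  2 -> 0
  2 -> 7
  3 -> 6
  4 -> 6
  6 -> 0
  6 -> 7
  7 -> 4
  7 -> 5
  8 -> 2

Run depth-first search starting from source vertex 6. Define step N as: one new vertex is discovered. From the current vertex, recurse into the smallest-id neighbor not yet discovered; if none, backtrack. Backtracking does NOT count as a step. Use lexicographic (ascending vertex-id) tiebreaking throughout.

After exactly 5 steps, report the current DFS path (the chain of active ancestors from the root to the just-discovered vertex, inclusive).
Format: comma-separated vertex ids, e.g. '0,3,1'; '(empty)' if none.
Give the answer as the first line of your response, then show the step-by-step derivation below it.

6,7,5

step 1: discover 6; path=6; order=6
step 2: discover 0; path=6>0; order=6,0
step 3: discover 7; path=6>7; order=6,0,7
step 4: discover 4; path=6>7>4; order=6,0,7,4
step 5: discover 5; path=6>7>5; order=6,0,7,4,5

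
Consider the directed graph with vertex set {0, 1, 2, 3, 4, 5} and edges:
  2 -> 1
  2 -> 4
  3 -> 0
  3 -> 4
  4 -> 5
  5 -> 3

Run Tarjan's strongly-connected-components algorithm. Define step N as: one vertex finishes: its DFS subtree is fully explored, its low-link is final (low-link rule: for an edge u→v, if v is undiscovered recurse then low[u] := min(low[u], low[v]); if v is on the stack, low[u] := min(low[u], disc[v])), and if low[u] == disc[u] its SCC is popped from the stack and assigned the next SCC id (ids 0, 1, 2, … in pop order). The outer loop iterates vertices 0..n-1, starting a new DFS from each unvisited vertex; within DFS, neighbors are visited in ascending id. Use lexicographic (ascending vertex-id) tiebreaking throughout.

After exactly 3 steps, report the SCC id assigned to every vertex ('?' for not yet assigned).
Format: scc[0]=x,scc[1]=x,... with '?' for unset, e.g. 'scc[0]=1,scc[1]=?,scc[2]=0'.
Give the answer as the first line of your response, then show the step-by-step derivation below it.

scc[0]=0,scc[1]=1,scc[2]=?,scc[3]=?,scc[4]=?,scc[5]=?

step 1: low=(low[0]=0,low[1]=?,low[2]=?,low[3]=?,low[4]=?,low[5]=?); scc=(scc[0]=0,scc[1]=?,scc[2]=?,scc[3]=?,scc[4]=?,scc[5]=?)
step 2: low=(low[0]=0,low[1]=1,low[2]=?,low[3]=?,low[4]=?,low[5]=?); scc=(scc[0]=0,scc[1]=1,scc[2]=?,scc[3]=?,scc[4]=?,scc[5]=?)
step 3: low=(low[0]=0,low[1]=1,low[2]=2,low[3]=3,low[4]=3,low[5]=4); scc=(scc[0]=0,scc[1]=1,scc[2]=?,scc[3]=?,scc[4]=?,scc[5]=?)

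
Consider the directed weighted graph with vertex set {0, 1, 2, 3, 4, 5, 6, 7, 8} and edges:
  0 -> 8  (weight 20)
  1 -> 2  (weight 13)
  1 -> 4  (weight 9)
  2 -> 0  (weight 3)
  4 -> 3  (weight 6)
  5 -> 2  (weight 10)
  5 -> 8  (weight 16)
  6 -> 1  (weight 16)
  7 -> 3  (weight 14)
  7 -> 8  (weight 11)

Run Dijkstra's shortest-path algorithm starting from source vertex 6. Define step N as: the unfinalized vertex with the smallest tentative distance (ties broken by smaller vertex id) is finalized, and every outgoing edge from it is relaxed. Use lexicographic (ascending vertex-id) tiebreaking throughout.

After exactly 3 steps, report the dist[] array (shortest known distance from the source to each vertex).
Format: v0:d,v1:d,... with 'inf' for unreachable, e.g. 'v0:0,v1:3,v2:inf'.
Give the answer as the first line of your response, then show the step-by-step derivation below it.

v0:inf,v1:16,v2:29,v3:31,v4:25,v5:inf,v6:0,v7:inf,v8:inf

step 1: dist = v0:inf,v1:16,v2:inf,v3:inf,v4:inf,v5:inf,v6:0,v7:inf,v8:inf
step 2: dist = v0:inf,v1:16,v2:29,v3:inf,v4:25,v5:inf,v6:0,v7:inf,v8:inf
step 3: dist = v0:inf,v1:16,v2:29,v3:31,v4:25,v5:inf,v6:0,v7:inf,v8:inf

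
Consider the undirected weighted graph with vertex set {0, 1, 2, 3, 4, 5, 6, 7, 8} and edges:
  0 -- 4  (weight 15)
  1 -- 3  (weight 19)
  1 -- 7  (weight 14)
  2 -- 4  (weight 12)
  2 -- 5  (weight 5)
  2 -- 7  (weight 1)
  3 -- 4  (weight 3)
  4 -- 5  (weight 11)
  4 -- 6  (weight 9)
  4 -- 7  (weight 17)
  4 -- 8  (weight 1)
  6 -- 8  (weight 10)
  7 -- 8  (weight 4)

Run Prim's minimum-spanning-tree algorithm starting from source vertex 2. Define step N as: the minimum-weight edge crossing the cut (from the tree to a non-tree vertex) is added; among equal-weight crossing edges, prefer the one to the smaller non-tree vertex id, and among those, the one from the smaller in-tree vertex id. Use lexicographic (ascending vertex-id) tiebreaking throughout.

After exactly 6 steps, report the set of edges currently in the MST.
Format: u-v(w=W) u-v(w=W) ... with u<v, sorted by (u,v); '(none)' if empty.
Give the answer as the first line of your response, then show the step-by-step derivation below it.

2-5(w=5) 2-7(w=1) 3-4(w=3) 4-6(w=9) 4-8(w=1) 7-8(w=4)

step 1: add edge 2-7 (w=1); MST = {2-7(w=1)}
step 2: add edge 7-8 (w=4); MST = {2-7(w=1) 7-8(w=4)}
step 3: add edge 4-8 (w=1); MST = {2-7(w=1) 4-8(w=1) 7-8(w=4)}
step 4: add edge 3-4 (w=3); MST = {2-7(w=1) 3-4(w=3) 4-8(w=1) 7-8(w=4)}
step 5: add edge 2-5 (w=5); MST = {2-5(w=5) 2-7(w=1) 3-4(w=3) 4-8(w=1) 7-8(w=4)}
step 6: add edge 4-6 (w=9); MST = {2-5(w=5) 2-7(w=1) 3-4(w=3) 4-6(w=9) 4-8(w=1) 7-8(w=4)}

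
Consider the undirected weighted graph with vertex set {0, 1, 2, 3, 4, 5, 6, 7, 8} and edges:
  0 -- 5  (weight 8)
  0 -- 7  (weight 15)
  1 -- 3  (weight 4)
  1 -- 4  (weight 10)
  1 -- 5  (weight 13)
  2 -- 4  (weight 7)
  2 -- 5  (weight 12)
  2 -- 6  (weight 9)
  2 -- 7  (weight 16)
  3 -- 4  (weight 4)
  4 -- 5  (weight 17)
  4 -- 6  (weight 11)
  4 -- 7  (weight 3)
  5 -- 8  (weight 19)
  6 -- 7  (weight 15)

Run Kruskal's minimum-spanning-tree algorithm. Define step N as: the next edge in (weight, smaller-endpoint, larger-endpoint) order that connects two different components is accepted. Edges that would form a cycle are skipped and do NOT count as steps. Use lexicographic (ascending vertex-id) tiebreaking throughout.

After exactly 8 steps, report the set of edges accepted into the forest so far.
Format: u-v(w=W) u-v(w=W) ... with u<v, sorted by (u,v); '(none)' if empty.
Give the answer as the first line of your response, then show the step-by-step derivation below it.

0-5(w=8) 1-3(w=4) 2-4(w=7) 2-5(w=12) 2-6(w=9) 3-4(w=4) 4-7(w=3) 5-8(w=19)

step 1: add edge 4-7 (w=3); MST = {4-7(w=3)}
step 2: add edge 1-3 (w=4); MST = {1-3(w=4) 4-7(w=3)}
step 3: add edge 3-4 (w=4); MST = {1-3(w=4) 3-4(w=4) 4-7(w=3)}
step 4: add edge 2-4 (w=7); MST = {1-3(w=4) 2-4(w=7) 3-4(w=4) 4-7(w=3)}
step 5: add edge 0-5 (w=8); MST = {0-5(w=8) 1-3(w=4) 2-4(w=7) 3-4(w=4) 4-7(w=3)}
step 6: add edge 2-6 (w=9); MST = {0-5(w=8) 1-3(w=4) 2-4(w=7) 2-6(w=9) 3-4(w=4) 4-7(w=3)}
step 7: add edge 2-5 (w=12); MST = {0-5(w=8) 1-3(w=4) 2-4(w=7) 2-5(w=12) 2-6(w=9) 3-4(w=4) 4-7(w=3)}
step 8: add edge 5-8 (w=19); MST = {0-5(w=8) 1-3(w=4) 2-4(w=7) 2-5(w=12) 2-6(w=9) 3-4(w=4) 4-7(w=3) 5-8(w=19)}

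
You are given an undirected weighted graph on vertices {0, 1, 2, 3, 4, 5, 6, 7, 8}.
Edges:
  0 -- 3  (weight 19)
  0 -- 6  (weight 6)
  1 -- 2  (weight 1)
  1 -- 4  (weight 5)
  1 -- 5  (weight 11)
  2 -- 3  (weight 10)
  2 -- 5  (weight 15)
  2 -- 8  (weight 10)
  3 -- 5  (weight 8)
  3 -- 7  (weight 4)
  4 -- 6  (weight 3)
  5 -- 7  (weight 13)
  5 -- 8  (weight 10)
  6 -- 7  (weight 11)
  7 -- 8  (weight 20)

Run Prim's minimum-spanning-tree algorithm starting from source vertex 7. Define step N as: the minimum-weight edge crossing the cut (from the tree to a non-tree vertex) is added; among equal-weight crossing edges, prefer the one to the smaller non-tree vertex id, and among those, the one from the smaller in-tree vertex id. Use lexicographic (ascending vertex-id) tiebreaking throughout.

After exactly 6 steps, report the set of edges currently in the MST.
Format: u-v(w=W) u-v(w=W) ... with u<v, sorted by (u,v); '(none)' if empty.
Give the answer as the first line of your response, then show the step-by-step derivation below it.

1-2(w=1) 1-4(w=5) 2-3(w=10) 3-5(w=8) 3-7(w=4) 4-6(w=3)

step 1: add edge 3-7 (w=4); MST = {3-7(w=4)}
step 2: add edge 3-5 (w=8); MST = {3-5(w=8) 3-7(w=4)}
step 3: add edge 2-3 (w=10); MST = {2-3(w=10) 3-5(w=8) 3-7(w=4)}
step 4: add edge 1-2 (w=1); MST = {1-2(w=1) 2-3(w=10) 3-5(w=8) 3-7(w=4)}
step 5: add edge 1-4 (w=5); MST = {1-2(w=1) 1-4(w=5) 2-3(w=10) 3-5(w=8) 3-7(w=4)}
step 6: add edge 4-6 (w=3); MST = {1-2(w=1) 1-4(w=5) 2-3(w=10) 3-5(w=8) 3-7(w=4) 4-6(w=3)}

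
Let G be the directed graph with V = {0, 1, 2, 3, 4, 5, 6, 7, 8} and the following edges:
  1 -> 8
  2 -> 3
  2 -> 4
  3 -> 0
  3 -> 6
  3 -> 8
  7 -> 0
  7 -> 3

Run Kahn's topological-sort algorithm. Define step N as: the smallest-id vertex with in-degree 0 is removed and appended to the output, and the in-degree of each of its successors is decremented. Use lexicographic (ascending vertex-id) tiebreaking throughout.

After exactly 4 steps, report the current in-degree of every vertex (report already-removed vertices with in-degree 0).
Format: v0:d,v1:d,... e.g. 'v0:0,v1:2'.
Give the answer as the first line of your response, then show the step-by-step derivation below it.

v0:2,v1:0,v2:0,v3:1,v4:0,v5:0,v6:1,v7:0,v8:1

step 1: output 1; order=[1]; indeg=(2,0,0,2,1,0,1,0,1)
step 2: output 2; order=[1,2]; indeg=(2,0,0,1,0,0,1,0,1)
step 3: output 4; order=[1,2,4]; indeg=(2,0,0,1,0,0,1,0,1)
step 4: output 5; order=[1,2,4,5]; indeg=(2,0,0,1,0,0,1,0,1)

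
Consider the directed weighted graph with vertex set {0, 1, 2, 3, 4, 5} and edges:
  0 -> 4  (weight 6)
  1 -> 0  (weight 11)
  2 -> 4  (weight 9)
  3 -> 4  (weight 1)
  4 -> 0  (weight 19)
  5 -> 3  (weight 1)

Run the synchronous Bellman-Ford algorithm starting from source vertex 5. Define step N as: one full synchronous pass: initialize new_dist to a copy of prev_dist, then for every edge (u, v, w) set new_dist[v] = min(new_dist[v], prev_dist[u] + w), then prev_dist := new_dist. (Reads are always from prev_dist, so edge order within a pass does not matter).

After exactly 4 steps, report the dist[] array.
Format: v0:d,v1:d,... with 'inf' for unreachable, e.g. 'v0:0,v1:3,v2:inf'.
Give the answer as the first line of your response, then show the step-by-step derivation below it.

v0:21,v1:inf,v2:inf,v3:1,v4:2,v5:0

step 1: dist = v0:inf,v1:inf,v2:inf,v3:1,v4:inf,v5:0
step 2: dist = v0:inf,v1:inf,v2:inf,v3:1,v4:2,v5:0
step 3: dist = v0:21,v1:inf,v2:inf,v3:1,v4:2,v5:0
step 4: dist = v0:21,v1:inf,v2:inf,v3:1,v4:2,v5:0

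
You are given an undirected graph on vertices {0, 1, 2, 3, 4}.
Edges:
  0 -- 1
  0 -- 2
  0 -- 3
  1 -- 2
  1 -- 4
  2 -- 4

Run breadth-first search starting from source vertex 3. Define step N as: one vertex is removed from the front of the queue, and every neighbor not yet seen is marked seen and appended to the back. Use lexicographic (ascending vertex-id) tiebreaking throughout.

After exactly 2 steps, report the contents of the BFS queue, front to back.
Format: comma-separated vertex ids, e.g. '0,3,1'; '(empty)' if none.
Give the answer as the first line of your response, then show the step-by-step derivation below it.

1,2

step 1: dequeue 3; queue=[0]; order=3
step 2: dequeue 0; queue=[1,2]; order=3,0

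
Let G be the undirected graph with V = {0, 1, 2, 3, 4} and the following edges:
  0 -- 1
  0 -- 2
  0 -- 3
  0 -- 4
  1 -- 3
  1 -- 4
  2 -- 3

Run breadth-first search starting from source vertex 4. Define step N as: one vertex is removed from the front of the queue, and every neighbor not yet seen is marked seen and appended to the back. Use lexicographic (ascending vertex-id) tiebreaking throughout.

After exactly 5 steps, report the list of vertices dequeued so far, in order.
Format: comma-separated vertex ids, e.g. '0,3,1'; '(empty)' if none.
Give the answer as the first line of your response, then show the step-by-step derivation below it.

4,0,1,2,3

step 1: dequeue 4; queue=[0,1]; order=4
step 2: dequeue 0; queue=[1,2,3]; order=4,0
step 3: dequeue 1; queue=[2,3]; order=4,0,1
step 4: dequeue 2; queue=[3]; order=4,0,1,2
step 5: dequeue 3; queue=[(empty)]; order=4,0,1,2,3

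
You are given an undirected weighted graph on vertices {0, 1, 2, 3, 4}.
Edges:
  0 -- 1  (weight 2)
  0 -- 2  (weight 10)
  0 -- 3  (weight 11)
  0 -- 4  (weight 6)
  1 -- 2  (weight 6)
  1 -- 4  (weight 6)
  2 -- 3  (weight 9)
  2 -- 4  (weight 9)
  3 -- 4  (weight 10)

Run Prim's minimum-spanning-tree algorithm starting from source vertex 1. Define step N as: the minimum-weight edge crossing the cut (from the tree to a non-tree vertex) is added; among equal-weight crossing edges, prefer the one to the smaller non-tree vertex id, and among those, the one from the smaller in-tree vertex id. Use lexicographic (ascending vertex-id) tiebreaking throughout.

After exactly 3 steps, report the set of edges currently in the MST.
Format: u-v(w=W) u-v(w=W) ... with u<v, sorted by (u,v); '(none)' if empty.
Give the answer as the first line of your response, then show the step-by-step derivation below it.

0-1(w=2) 0-4(w=6) 1-2(w=6)

step 1: add edge 0-1 (w=2); MST = {0-1(w=2)}
step 2: add edge 1-2 (w=6); MST = {0-1(w=2) 1-2(w=6)}
step 3: add edge 0-4 (w=6); MST = {0-1(w=2) 0-4(w=6) 1-2(w=6)}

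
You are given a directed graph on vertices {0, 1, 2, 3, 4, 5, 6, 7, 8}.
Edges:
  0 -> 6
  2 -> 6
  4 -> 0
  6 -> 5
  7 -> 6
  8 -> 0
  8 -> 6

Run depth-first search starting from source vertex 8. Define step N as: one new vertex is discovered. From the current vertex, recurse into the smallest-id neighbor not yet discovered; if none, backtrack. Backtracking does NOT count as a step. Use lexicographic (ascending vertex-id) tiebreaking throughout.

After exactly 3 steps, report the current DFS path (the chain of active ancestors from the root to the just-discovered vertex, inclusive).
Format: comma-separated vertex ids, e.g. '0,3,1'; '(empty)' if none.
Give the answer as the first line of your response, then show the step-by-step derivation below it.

8,0,6

step 1: discover 8; path=8; order=8
step 2: discover 0; path=8>0; order=8,0
step 3: discover 6; path=8>0>6; order=8,0,6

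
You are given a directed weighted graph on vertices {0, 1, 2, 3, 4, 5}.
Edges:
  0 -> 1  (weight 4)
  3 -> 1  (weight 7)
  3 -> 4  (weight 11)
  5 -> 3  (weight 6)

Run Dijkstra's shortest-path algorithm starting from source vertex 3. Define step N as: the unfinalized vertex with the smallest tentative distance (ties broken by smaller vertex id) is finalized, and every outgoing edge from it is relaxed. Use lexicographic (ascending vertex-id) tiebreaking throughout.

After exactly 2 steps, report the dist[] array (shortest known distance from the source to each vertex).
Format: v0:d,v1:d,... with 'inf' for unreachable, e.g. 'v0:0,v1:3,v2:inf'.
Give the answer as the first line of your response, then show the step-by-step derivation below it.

v0:inf,v1:7,v2:inf,v3:0,v4:11,v5:inf

step 1: dist = v0:inf,v1:7,v2:inf,v3:0,v4:11,v5:inf
step 2: dist = v0:inf,v1:7,v2:inf,v3:0,v4:11,v5:inf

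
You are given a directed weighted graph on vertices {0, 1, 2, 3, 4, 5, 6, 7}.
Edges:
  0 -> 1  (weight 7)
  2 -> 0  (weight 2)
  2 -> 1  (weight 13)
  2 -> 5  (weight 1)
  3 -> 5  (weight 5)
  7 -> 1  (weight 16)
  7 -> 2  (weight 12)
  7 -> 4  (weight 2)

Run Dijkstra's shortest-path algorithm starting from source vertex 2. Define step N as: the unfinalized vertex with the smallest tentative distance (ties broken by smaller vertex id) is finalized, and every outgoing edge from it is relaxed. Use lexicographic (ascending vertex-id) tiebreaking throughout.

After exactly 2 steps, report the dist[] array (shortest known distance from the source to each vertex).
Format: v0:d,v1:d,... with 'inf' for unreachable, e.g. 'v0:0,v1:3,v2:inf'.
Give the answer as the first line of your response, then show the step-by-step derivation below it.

v0:2,v1:13,v2:0,v3:inf,v4:inf,v5:1,v6:inf,v7:inf

step 1: dist = v0:2,v1:13,v2:0,v3:inf,v4:inf,v5:1,v6:inf,v7:inf
step 2: dist = v0:2,v1:13,v2:0,v3:inf,v4:inf,v5:1,v6:inf,v7:inf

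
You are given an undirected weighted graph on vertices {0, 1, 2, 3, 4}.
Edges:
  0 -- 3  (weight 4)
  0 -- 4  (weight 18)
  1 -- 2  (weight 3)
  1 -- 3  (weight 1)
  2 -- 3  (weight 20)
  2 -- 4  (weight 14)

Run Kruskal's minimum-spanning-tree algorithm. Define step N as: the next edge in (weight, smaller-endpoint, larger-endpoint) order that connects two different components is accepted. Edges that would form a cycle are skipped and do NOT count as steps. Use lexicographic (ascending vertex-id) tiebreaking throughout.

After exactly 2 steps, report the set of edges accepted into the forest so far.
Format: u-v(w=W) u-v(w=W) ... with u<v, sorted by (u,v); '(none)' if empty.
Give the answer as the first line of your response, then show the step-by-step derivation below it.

1-2(w=3) 1-3(w=1)

step 1: add edge 1-3 (w=1); MST = {1-3(w=1)}
step 2: add edge 1-2 (w=3); MST = {1-2(w=3) 1-3(w=1)}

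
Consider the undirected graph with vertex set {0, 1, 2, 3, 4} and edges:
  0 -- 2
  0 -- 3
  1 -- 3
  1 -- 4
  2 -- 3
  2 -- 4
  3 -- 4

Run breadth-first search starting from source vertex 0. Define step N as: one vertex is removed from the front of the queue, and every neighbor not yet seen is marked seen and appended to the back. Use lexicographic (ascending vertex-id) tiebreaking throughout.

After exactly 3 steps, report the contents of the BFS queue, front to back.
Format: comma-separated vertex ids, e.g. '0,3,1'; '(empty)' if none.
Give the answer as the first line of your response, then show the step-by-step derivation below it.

4,1

step 1: dequeue 0; queue=[2,3]; order=0
step 2: dequeue 2; queue=[3,4]; order=0,2
step 3: dequeue 3; queue=[4,1]; order=0,2,3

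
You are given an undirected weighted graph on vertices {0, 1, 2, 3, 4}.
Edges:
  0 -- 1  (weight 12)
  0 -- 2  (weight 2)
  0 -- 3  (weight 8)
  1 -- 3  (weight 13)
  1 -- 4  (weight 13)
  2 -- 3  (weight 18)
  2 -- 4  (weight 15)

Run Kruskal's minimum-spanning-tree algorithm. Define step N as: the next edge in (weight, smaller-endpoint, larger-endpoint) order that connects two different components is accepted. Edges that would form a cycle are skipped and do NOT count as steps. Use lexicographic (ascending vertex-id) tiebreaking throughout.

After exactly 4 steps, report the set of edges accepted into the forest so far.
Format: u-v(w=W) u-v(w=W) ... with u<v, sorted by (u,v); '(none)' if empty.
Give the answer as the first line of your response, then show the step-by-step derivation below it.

0-1(w=12) 0-2(w=2) 0-3(w=8) 1-4(w=13)

step 1: add edge 0-2 (w=2); MST = {0-2(w=2)}
step 2: add edge 0-3 (w=8); MST = {0-2(w=2) 0-3(w=8)}
step 3: add edge 0-1 (w=12); MST = {0-1(w=12) 0-2(w=2) 0-3(w=8)}
step 4: add edge 1-4 (w=13); MST = {0-1(w=12) 0-2(w=2) 0-3(w=8) 1-4(w=13)}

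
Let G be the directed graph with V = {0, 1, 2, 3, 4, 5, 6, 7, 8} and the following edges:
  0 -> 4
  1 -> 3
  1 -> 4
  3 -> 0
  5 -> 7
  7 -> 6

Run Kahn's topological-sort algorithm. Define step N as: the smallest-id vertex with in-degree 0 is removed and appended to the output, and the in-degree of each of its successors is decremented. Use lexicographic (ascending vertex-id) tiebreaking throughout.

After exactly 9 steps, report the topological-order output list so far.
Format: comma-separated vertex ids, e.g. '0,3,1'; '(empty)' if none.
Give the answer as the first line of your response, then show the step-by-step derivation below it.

1,2,3,0,4,5,7,6,8

step 1: output 1; order=[1]; indeg=(1,0,0,0,1,0,1,1,0)
step 2: output 2; order=[1,2]; indeg=(1,0,0,0,1,0,1,1,0)
step 3: output 3; order=[1,2,3]; indeg=(0,0,0,0,1,0,1,1,0)
step 4: output 0; order=[1,2,3,0]; indeg=(0,0,0,0,0,0,1,1,0)
step 5: output 4; order=[1,2,3,0,4]; indeg=(0,0,0,0,0,0,1,1,0)
step 6: output 5; order=[1,2,3,0,4,5]; indeg=(0,0,0,0,0,0,1,0,0)
step 7: output 7; order=[1,2,3,0,4,5,7]; indeg=(0,0,0,0,0,0,0,0,0)
step 8: output 6; order=[1,2,3,0,4,5,7,6]; indeg=(0,0,0,0,0,0,0,0,0)
step 9: output 8; order=[1,2,3,0,4,5,7,6,8]; indeg=(0,0,0,0,0,0,0,0,0)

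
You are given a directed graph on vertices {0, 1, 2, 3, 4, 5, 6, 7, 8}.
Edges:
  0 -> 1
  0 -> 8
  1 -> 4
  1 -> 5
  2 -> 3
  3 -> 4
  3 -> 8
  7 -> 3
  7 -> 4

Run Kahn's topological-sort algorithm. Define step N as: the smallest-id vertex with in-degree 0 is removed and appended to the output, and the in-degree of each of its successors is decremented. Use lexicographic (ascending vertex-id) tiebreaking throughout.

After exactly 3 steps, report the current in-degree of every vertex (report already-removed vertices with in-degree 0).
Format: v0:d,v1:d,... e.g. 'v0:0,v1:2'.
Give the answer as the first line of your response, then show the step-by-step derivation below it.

v0:0,v1:0,v2:0,v3:1,v4:2,v5:0,v6:0,v7:0,v8:1

step 1: output 0; order=[0]; indeg=(0,0,0,2,3,1,0,0,1)
step 2: output 1; order=[0,1]; indeg=(0,0,0,2,2,0,0,0,1)
step 3: output 2; order=[0,1,2]; indeg=(0,0,0,1,2,0,0,0,1)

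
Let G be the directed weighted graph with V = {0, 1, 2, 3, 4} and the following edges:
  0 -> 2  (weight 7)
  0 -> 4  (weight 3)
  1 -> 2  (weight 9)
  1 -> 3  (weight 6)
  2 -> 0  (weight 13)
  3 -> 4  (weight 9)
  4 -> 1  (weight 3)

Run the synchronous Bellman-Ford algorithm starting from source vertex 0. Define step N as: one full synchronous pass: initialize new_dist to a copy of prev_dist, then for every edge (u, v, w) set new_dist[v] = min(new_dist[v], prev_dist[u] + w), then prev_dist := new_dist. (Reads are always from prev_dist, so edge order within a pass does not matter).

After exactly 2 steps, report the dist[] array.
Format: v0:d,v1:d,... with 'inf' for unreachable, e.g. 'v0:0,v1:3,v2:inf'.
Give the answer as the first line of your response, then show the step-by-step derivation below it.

v0:0,v1:6,v2:7,v3:inf,v4:3

step 1: dist = v0:0,v1:inf,v2:7,v3:inf,v4:3
step 2: dist = v0:0,v1:6,v2:7,v3:inf,v4:3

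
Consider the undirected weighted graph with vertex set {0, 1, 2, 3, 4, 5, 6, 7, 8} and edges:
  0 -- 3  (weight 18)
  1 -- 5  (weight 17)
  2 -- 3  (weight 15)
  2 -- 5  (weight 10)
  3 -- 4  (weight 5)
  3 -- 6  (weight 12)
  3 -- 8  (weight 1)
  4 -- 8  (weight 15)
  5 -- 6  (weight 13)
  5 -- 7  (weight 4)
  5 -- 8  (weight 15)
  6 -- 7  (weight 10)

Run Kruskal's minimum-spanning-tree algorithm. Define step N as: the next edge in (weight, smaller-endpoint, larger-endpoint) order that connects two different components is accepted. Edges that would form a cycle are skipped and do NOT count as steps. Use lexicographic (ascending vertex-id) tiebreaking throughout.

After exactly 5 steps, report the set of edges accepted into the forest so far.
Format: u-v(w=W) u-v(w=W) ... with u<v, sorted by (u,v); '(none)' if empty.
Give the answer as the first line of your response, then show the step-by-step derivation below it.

2-5(w=10) 3-4(w=5) 3-8(w=1) 5-7(w=4) 6-7(w=10)

step 1: add edge 3-8 (w=1); MST = {3-8(w=1)}
step 2: add edge 5-7 (w=4); MST = {3-8(w=1) 5-7(w=4)}
step 3: add edge 3-4 (w=5); MST = {3-4(w=5) 3-8(w=1) 5-7(w=4)}
step 4: add edge 2-5 (w=10); MST = {2-5(w=10) 3-4(w=5) 3-8(w=1) 5-7(w=4)}
step 5: add edge 6-7 (w=10); MST = {2-5(w=10) 3-4(w=5) 3-8(w=1) 5-7(w=4) 6-7(w=10)}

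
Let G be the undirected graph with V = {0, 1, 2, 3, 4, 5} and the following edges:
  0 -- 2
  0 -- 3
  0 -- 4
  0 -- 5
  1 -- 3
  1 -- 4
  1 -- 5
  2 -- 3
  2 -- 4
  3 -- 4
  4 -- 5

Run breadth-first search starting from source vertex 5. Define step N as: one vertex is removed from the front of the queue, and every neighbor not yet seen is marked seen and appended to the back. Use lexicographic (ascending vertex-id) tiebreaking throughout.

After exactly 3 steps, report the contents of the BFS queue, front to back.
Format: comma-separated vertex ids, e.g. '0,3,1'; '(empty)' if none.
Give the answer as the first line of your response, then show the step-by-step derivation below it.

4,2,3

step 1: dequeue 5; queue=[0,1,4]; order=5
step 2: dequeue 0; queue=[1,4,2,3]; order=5,0
step 3: dequeue 1; queue=[4,2,3]; order=5,0,1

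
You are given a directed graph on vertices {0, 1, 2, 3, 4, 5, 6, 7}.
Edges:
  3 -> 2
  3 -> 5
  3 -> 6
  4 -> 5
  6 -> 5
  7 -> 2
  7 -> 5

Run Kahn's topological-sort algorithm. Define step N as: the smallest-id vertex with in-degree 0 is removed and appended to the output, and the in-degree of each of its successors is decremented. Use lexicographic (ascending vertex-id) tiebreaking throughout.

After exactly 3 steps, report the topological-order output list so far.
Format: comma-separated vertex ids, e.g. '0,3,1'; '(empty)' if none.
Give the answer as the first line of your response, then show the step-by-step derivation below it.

0,1,3

step 1: output 0; order=[0]; indeg=(0,0,2,0,0,4,1,0)
step 2: output 1; order=[0,1]; indeg=(0,0,2,0,0,4,1,0)
step 3: output 3; order=[0,1,3]; indeg=(0,0,1,0,0,3,0,0)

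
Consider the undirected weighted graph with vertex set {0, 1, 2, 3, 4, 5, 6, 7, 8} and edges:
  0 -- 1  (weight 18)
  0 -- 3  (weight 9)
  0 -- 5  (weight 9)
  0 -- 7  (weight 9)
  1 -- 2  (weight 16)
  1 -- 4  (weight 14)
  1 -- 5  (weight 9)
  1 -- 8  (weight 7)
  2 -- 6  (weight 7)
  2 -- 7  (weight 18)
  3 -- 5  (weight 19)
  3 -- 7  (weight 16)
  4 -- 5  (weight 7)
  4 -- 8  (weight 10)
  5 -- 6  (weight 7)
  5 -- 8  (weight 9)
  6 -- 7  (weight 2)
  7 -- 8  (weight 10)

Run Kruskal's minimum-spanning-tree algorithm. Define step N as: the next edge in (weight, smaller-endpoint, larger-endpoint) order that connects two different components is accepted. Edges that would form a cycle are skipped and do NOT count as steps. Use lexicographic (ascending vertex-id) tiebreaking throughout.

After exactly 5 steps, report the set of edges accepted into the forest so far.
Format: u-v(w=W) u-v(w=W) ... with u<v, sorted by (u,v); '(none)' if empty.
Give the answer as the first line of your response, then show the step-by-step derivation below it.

1-8(w=7) 2-6(w=7) 4-5(w=7) 5-6(w=7) 6-7(w=2)

step 1: add edge 6-7 (w=2); MST = {6-7(w=2)}
step 2: add edge 1-8 (w=7); MST = {1-8(w=7) 6-7(w=2)}
step 3: add edge 2-6 (w=7); MST = {1-8(w=7) 2-6(w=7) 6-7(w=2)}
step 4: add edge 4-5 (w=7); MST = {1-8(w=7) 2-6(w=7) 4-5(w=7) 6-7(w=2)}
step 5: add edge 5-6 (w=7); MST = {1-8(w=7) 2-6(w=7) 4-5(w=7) 5-6(w=7) 6-7(w=2)}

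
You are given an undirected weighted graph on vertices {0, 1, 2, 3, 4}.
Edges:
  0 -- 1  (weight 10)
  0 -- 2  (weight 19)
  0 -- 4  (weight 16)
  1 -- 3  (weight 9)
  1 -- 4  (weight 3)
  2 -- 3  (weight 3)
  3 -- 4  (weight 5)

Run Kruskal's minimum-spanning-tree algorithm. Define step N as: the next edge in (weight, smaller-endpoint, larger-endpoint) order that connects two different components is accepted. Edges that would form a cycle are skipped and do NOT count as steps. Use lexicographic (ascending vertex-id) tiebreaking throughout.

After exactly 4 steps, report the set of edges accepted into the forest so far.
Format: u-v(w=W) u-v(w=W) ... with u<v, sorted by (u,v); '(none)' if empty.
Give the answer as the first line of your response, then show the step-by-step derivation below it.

0-1(w=10) 1-4(w=3) 2-3(w=3) 3-4(w=5)

step 1: add edge 1-4 (w=3); MST = {1-4(w=3)}
step 2: add edge 2-3 (w=3); MST = {1-4(w=3) 2-3(w=3)}
step 3: add edge 3-4 (w=5); MST = {1-4(w=3) 2-3(w=3) 3-4(w=5)}
step 4: add edge 0-1 (w=10); MST = {0-1(w=10) 1-4(w=3) 2-3(w=3) 3-4(w=5)}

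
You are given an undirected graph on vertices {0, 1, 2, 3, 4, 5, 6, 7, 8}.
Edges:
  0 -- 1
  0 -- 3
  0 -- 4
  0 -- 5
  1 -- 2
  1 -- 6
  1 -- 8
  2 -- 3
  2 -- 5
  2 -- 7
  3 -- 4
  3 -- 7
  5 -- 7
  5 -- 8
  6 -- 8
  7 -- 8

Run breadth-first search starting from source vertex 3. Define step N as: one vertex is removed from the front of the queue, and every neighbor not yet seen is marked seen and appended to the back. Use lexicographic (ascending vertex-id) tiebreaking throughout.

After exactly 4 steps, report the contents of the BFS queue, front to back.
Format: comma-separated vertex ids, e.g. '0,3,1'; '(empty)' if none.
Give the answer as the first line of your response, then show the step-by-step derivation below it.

7,1,5

step 1: dequeue 3; queue=[0,2,4,7]; order=3
step 2: dequeue 0; queue=[2,4,7,1,5]; order=3,0
step 3: dequeue 2; queue=[4,7,1,5]; order=3,0,2
step 4: dequeue 4; queue=[7,1,5]; order=3,0,2,4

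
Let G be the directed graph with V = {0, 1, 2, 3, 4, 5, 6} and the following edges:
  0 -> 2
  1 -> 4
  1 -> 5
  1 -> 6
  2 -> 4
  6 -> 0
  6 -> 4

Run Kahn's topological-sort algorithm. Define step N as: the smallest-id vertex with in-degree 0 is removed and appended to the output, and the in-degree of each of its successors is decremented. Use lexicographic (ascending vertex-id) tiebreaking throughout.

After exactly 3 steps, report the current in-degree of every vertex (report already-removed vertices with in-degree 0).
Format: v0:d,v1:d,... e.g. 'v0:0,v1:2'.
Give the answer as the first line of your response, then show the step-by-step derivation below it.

v0:1,v1:0,v2:1,v3:0,v4:2,v5:0,v6:0

step 1: output 1; order=[1]; indeg=(1,0,1,0,2,0,0)
step 2: output 3; order=[1,3]; indeg=(1,0,1,0,2,0,0)
step 3: output 5; order=[1,3,5]; indeg=(1,0,1,0,2,0,0)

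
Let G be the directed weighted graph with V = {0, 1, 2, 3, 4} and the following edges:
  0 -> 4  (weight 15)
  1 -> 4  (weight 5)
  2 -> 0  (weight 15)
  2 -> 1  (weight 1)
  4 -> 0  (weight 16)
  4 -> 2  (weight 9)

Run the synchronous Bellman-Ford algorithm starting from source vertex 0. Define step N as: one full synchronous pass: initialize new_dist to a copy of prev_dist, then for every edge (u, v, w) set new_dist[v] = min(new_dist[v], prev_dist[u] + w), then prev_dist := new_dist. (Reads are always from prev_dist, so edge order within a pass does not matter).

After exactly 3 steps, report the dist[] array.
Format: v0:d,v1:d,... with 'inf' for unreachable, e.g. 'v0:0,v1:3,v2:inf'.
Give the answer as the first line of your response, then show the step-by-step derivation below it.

v0:0,v1:25,v2:24,v3:inf,v4:15

step 1: dist = v0:0,v1:inf,v2:inf,v3:inf,v4:15
step 2: dist = v0:0,v1:inf,v2:24,v3:inf,v4:15
step 3: dist = v0:0,v1:25,v2:24,v3:inf,v4:15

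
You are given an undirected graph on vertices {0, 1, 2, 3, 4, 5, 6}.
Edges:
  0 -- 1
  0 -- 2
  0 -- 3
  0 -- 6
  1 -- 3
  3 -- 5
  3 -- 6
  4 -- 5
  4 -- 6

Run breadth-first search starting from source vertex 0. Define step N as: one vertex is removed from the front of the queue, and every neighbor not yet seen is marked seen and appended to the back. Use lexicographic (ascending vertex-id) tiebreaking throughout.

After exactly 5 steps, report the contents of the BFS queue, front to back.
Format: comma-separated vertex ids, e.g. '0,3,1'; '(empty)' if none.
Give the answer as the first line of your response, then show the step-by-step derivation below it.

5,4

step 1: dequeue 0; queue=[1,2,3,6]; order=0
step 2: dequeue 1; queue=[2,3,6]; order=0,1
step 3: dequeue 2; queue=[3,6]; order=0,1,2
step 4: dequeue 3; queue=[6,5]; order=0,1,2,3
step 5: dequeue 6; queue=[5,4]; order=0,1,2,3,6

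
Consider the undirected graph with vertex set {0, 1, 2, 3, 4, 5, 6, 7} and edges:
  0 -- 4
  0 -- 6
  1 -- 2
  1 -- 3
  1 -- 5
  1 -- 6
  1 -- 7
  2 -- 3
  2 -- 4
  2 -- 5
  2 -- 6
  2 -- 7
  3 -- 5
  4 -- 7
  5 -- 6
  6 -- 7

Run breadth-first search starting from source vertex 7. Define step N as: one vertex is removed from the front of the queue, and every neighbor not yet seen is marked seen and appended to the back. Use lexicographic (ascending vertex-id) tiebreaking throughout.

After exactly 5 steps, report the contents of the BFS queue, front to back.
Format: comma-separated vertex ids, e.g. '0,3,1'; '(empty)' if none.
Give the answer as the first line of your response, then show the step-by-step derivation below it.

3,5,0

step 1: dequeue 7; queue=[1,2,4,6]; order=7
step 2: dequeue 1; queue=[2,4,6,3,5]; order=7,1
step 3: dequeue 2; queue=[4,6,3,5]; order=7,1,2
step 4: dequeue 4; queue=[6,3,5,0]; order=7,1,2,4
step 5: dequeue 6; queue=[3,5,0]; order=7,1,2,4,6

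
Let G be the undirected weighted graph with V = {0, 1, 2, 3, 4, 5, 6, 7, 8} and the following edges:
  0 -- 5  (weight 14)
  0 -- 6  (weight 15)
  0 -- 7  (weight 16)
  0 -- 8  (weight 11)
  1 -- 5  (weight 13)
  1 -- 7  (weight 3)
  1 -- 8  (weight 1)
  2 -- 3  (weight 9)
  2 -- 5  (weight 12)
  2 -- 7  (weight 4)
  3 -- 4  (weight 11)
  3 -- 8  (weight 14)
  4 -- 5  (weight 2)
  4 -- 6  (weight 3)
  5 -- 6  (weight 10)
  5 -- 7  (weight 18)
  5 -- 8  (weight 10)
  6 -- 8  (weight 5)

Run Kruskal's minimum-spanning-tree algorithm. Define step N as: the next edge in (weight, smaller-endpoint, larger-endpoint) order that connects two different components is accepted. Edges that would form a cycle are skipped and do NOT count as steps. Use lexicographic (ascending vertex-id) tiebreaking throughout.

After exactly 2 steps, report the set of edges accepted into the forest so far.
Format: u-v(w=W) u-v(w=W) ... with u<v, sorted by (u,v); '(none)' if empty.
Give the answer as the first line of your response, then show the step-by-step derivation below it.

1-8(w=1) 4-5(w=2)

step 1: add edge 1-8 (w=1); MST = {1-8(w=1)}
step 2: add edge 4-5 (w=2); MST = {1-8(w=1) 4-5(w=2)}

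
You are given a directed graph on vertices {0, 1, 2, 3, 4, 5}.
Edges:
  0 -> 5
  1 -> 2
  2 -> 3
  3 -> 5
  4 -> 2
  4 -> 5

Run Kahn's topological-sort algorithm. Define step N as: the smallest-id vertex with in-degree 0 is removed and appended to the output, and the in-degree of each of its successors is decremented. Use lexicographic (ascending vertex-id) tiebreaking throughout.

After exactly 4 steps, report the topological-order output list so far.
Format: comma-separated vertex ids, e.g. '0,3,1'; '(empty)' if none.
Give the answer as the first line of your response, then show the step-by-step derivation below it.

0,1,4,2

step 1: output 0; order=[0]; indeg=(0,0,2,1,0,2)
step 2: output 1; order=[0,1]; indeg=(0,0,1,1,0,2)
step 3: output 4; order=[0,1,4]; indeg=(0,0,0,1,0,1)
step 4: output 2; order=[0,1,4,2]; indeg=(0,0,0,0,0,1)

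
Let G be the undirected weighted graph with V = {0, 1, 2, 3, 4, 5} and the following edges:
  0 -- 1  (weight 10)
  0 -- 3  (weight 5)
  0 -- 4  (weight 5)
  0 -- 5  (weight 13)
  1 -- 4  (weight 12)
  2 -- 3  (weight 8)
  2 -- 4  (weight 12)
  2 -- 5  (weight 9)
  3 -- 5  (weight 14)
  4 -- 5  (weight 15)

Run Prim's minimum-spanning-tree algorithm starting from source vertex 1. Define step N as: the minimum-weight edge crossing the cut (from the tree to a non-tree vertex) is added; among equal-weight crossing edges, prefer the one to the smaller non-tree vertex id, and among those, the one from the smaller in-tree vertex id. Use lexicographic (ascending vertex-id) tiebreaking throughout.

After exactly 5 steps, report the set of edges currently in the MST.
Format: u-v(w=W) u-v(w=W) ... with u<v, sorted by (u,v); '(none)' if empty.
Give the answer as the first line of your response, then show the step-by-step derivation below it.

0-1(w=10) 0-3(w=5) 0-4(w=5) 2-3(w=8) 2-5(w=9)

step 1: add edge 0-1 (w=10); MST = {0-1(w=10)}
step 2: add edge 0-3 (w=5); MST = {0-1(w=10) 0-3(w=5)}
step 3: add edge 0-4 (w=5); MST = {0-1(w=10) 0-3(w=5) 0-4(w=5)}
step 4: add edge 2-3 (w=8); MST = {0-1(w=10) 0-3(w=5) 0-4(w=5) 2-3(w=8)}
step 5: add edge 2-5 (w=9); MST = {0-1(w=10) 0-3(w=5) 0-4(w=5) 2-3(w=8) 2-5(w=9)}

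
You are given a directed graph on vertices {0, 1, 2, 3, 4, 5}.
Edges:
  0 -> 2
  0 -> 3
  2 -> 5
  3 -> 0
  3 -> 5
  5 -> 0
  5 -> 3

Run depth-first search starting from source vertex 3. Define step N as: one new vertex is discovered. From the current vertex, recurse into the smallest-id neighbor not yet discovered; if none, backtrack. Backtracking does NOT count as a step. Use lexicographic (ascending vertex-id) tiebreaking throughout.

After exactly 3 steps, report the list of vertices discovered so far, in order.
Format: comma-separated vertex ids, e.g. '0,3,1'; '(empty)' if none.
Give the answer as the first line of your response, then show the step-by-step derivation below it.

3,0,2

step 1: discover 3; path=3; order=3
step 2: discover 0; path=3>0; order=3,0
step 3: discover 2; path=3>0>2; order=3,0,2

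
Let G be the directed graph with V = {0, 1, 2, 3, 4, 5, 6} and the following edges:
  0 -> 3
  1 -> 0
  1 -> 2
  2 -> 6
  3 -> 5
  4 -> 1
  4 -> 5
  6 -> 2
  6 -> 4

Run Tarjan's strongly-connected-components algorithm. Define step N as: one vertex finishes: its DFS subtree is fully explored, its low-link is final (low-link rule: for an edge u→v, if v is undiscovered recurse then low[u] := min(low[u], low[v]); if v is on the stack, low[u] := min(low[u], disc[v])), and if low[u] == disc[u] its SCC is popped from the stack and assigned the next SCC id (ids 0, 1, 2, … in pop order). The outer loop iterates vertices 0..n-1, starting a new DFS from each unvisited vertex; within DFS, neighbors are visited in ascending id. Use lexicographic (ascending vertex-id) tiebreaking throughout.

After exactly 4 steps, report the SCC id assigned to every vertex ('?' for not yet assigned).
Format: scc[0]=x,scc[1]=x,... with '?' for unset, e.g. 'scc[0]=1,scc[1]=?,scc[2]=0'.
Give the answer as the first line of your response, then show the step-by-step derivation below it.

scc[0]=2,scc[1]=?,scc[2]=?,scc[3]=1,scc[4]=?,scc[5]=0,scc[6]=?

step 1: low=(low[0]=0,low[1]=?,low[2]=?,low[3]=1,low[4]=?,low[5]=2,low[6]=?); scc=(scc[0]=?,scc[1]=?,scc[2]=?,scc[3]=?,scc[4]=?,scc[5]=0,scc[6]=?)
step 2: low=(low[0]=0,low[1]=?,low[2]=?,low[3]=1,low[4]=?,low[5]=2,low[6]=?); scc=(scc[0]=?,scc[1]=?,scc[2]=?,scc[3]=1,scc[4]=?,scc[5]=0,scc[6]=?)
step 3: low=(low[0]=0,low[1]=?,low[2]=?,low[3]=1,low[4]=?,low[5]=2,low[6]=?); scc=(scc[0]=2,scc[1]=?,scc[2]=?,scc[3]=1,scc[4]=?,scc[5]=0,scc[6]=?)
step 4: low=(low[0]=0,low[1]=3,low[2]=4,low[3]=1,low[4]=3,low[5]=2,low[6]=4); scc=(scc[0]=2,scc[1]=?,scc[2]=?,scc[3]=1,scc[4]=?,scc[5]=0,scc[6]=?)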